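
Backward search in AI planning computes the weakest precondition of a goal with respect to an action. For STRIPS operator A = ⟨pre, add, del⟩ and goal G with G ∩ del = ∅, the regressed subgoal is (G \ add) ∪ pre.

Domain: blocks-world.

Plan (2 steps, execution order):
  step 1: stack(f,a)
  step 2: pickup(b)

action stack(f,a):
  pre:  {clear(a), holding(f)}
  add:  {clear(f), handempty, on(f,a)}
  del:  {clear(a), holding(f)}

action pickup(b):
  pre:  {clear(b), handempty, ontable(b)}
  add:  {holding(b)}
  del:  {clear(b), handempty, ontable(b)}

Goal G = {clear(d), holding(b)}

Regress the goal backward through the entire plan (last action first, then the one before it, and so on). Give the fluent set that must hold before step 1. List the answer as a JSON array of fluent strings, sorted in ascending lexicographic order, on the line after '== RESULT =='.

Work backward from the goal:
  through step 2 (pickup(b)): drop {holding(b)}, keep {clear(d)}, require {clear(b), handempty, ontable(b)}
    → {clear(b), clear(d), handempty, ontable(b)}
  through step 1 (stack(f,a)): drop {handempty}, keep {clear(b), clear(d), ontable(b)}, require {clear(a), holding(f)}
    → {clear(a), clear(b), clear(d), holding(f), ontable(b)}

== RESULT ==
["clear(a)", "clear(b)", "clear(d)", "holding(f)", "ontable(b)"]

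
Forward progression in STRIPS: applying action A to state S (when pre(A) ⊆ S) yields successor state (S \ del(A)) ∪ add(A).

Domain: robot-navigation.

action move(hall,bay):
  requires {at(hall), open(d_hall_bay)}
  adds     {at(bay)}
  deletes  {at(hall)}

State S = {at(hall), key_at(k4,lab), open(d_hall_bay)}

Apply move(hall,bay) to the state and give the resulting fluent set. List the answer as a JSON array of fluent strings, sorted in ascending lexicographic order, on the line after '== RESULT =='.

Compute (S \ del) ∪ add:
  pre ⊆ S: {at(hall), open(d_hall_bay)} ⊆ S  — applicable
  S \ del = {key_at(k4,lab), open(d_hall_bay)}
  ∪ add   = {at(bay), key_at(k4,lab), open(d_hall_bay)}

== RESULT ==
["at(bay)", "key_at(k4,lab)", "open(d_hall_bay)"]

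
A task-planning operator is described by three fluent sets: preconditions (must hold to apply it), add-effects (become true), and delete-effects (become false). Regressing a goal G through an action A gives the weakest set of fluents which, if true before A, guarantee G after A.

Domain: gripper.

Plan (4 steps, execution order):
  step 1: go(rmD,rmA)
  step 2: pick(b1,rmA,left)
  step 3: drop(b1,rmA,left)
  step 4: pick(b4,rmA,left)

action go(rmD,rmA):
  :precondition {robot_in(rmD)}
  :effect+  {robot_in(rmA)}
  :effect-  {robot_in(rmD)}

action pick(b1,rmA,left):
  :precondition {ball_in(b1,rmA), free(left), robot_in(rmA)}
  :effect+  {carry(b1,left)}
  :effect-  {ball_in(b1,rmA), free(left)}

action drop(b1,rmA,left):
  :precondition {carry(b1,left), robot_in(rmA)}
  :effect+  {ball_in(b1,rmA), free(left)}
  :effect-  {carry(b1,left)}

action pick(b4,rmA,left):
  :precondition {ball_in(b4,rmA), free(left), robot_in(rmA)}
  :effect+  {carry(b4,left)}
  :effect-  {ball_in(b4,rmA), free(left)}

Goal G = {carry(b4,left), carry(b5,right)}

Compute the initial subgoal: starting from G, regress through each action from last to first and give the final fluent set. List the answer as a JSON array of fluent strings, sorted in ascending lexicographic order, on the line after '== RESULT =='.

Work backward from the goal:
  through step 4 (pick(b4,rmA,left)): drop {carry(b4,left)}, keep {carry(b5,right)}, require {ball_in(b4,rmA), free(left), robot_in(rmA)}
    → {ball_in(b4,rmA), carry(b5,right), free(left), robot_in(rmA)}
  through step 3 (drop(b1,rmA,left)): drop {free(left)}, keep {ball_in(b4,rmA), carry(b5,right), robot_in(rmA)}, require {carry(b1,left), robot_in(rmA)}
    → {ball_in(b4,rmA), carry(b1,left), carry(b5,right), robot_in(rmA)}
  through step 2 (pick(b1,rmA,left)): drop {carry(b1,left)}, keep {ball_in(b4,rmA), carry(b5,right), robot_in(rmA)}, require {ball_in(b1,rmA), free(left), robot_in(rmA)}
    → {ball_in(b1,rmA), ball_in(b4,rmA), carry(b5,right), free(left), robot_in(rmA)}
  through step 1 (go(rmD,rmA)): drop {robot_in(rmA)}, keep {ball_in(b1,rmA), ball_in(b4,rmA), carry(b5,right), free(left)}, require {robot_in(rmD)}
    → {ball_in(b1,rmA), ball_in(b4,rmA), carry(b5,right), free(left), robot_in(rmD)}

== RESULT ==
["ball_in(b1,rmA)", "ball_in(b4,rmA)", "carry(b5,right)", "free(left)", "robot_in(rmD)"]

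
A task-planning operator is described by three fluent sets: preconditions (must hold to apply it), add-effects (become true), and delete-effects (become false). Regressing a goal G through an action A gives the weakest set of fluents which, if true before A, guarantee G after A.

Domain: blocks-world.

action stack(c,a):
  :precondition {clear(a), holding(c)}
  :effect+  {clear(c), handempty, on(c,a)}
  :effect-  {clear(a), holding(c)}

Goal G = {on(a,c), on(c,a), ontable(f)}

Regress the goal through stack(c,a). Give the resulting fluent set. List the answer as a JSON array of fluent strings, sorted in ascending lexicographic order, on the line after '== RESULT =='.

Compute (G \ add) ∪ pre:
  G ∩ del = {}  (empty — regression defined)
  G \ add = {on(a,c), on(c,a), ontable(f)} \ {clear(c), handempty, on(c,a)} = {on(a,c), ontable(f)}
  ∪ pre   = {on(a,c), ontable(f)} ∪ {clear(a), holding(c)}
          = {clear(a), holding(c), on(a,c), ontable(f)}

== RESULT ==
["clear(a)", "holding(c)", "on(a,c)", "ontable(f)"]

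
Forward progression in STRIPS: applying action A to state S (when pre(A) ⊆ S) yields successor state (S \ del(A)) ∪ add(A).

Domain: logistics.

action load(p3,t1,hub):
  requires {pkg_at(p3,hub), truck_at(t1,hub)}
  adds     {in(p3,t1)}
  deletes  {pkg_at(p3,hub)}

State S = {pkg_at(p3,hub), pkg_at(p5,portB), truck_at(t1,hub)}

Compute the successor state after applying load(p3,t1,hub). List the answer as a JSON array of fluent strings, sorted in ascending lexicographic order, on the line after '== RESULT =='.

Progress:
  pre ⊆ S: {pkg_at(p3,hub), truck_at(t1,hub)} ⊆ S  — applicable
  S \ del = {pkg_at(p5,portB), truck_at(t1,hub)}
  ∪ add   = {in(p3,t1), pkg_at(p5,portB), truck_at(t1,hub)}

== RESULT ==
["in(p3,t1)", "pkg_at(p5,portB)", "truck_at(t1,hub)"]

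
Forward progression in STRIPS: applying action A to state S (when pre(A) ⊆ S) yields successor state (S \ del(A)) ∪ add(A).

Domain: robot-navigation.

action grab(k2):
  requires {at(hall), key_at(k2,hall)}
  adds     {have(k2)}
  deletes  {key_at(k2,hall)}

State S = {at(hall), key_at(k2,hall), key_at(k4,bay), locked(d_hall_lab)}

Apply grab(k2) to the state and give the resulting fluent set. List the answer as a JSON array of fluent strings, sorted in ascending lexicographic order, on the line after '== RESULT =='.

Progress:
  pre ⊆ S: {at(hall), key_at(k2,hall)} ⊆ S  — applicable
  S \ del = {at(hall), key_at(k4,bay), locked(d_hall_lab)}
  ∪ add   = {at(hall), have(k2), key_at(k4,bay), locked(d_hall_lab)}

== RESULT ==
["at(hall)", "have(k2)", "key_at(k4,bay)", "locked(d_hall_lab)"]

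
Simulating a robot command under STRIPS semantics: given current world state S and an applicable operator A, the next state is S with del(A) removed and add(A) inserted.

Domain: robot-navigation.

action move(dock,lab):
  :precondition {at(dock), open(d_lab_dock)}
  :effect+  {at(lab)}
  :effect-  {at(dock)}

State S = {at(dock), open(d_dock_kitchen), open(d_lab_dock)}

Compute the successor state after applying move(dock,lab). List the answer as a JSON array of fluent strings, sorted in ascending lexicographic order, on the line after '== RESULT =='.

Compute (S \ del) ∪ add:
  pre ⊆ S: {at(dock), open(d_lab_dock)} ⊆ S  — applicable
  S \ del = {open(d_dock_kitchen), open(d_lab_dock)}
  ∪ add   = {at(lab), open(d_dock_kitchen), open(d_lab_dock)}

== RESULT ==
["at(lab)", "open(d_dock_kitchen)", "open(d_lab_dock)"]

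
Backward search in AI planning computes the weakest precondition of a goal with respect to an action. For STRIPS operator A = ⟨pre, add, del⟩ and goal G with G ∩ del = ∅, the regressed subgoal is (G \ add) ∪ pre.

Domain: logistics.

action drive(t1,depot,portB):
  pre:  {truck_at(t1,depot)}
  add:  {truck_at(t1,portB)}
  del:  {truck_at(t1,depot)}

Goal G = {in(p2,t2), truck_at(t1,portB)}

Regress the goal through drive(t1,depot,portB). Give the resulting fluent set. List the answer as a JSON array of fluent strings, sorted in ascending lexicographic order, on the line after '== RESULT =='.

Compute (G \ add) ∪ pre:
  G ∩ del = {}  (empty — regression defined)
  G \ add = {in(p2,t2), truck_at(t1,portB)} \ {truck_at(t1,portB)} = {in(p2,t2)}
  ∪ pre   = {in(p2,t2)} ∪ {truck_at(t1,depot)}
          = {in(p2,t2), truck_at(t1,depot)}

== RESULT ==
["in(p2,t2)", "truck_at(t1,depot)"]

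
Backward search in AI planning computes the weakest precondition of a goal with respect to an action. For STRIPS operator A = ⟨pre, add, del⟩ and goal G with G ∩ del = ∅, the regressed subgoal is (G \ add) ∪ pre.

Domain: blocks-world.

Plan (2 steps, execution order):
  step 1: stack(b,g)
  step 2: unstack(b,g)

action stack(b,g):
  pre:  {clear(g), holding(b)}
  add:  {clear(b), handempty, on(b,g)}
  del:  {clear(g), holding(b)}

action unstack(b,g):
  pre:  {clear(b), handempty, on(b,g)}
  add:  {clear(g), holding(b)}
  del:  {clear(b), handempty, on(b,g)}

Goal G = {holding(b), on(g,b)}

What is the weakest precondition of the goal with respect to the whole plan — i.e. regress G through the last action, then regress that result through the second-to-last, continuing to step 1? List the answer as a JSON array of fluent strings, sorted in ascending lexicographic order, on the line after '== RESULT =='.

Regress step by step:
  through step 2 (unstack(b,g)): drop {holding(b)}, keep {on(g,b)}, require {clear(b), handempty, on(b,g)}
    → {clear(b), handempty, on(b,g), on(g,b)}
  through step 1 (stack(b,g)): drop {clear(b), handempty, on(b,g)}, keep {on(g,b)}, require {clear(g), holding(b)}
    → {clear(g), holding(b), on(g,b)}

== RESULT ==
["clear(g)", "holding(b)", "on(g,b)"]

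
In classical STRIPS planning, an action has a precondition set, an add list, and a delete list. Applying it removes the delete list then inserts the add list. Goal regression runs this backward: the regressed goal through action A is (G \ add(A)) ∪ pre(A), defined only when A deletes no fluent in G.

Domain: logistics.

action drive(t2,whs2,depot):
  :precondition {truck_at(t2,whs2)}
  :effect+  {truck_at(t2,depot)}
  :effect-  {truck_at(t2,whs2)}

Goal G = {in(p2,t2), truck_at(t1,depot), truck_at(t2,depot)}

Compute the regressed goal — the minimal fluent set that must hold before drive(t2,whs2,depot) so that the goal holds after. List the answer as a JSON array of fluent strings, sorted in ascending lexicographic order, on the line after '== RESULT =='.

Compute (G \ add) ∪ pre:
  G ∩ del = {}  (empty — regression defined)
  G \ add = {in(p2,t2), truck_at(t1,depot), truck_at(t2,depot)} \ {truck_at(t2,depot)} = {in(p2,t2), truck_at(t1,depot)}
  ∪ pre   = {in(p2,t2), truck_at(t1,depot)} ∪ {truck_at(t2,whs2)}
          = {in(p2,t2), truck_at(t1,depot), truck_at(t2,whs2)}

== RESULT ==
["in(p2,t2)", "truck_at(t1,depot)", "truck_at(t2,whs2)"]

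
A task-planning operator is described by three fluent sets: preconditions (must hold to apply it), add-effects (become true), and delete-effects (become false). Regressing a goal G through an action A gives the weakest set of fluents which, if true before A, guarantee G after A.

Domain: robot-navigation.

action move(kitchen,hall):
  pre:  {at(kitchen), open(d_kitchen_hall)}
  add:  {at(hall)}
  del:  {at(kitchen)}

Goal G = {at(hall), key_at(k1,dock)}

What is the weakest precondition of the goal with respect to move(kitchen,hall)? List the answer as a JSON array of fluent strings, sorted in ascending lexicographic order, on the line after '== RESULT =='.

Compute (G \ add) ∪ pre:
  G ∩ del = {}  (empty — regression defined)
  G \ add = {at(hall), key_at(k1,dock)} \ {at(hall)} = {key_at(k1,dock)}
  ∪ pre   = {key_at(k1,dock)} ∪ {at(kitchen), open(d_kitchen_hall)}
          = {at(kitchen), key_at(k1,dock), open(d_kitchen_hall)}

== RESULT ==
["at(kitchen)", "key_at(k1,dock)", "open(d_kitchen_hall)"]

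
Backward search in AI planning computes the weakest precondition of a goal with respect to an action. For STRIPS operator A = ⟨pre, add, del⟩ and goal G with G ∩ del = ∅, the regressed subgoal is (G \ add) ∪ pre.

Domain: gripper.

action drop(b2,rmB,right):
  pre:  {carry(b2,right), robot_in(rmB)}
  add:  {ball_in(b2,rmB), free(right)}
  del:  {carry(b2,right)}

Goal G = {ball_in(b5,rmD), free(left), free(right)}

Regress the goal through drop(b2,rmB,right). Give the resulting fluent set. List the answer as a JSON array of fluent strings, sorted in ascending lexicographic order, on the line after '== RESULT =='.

Compute (G \ add) ∪ pre:
  G ∩ del = {}  (empty — regression defined)
  G \ add = {ball_in(b5,rmD), free(left), free(right)} \ {ball_in(b2,rmB), free(right)} = {ball_in(b5,rmD), free(left)}
  ∪ pre   = {ball_in(b5,rmD), free(left)} ∪ {carry(b2,right), robot_in(rmB)}
          = {ball_in(b5,rmD), carry(b2,right), free(left), robot_in(rmB)}

== RESULT ==
["ball_in(b5,rmD)", "carry(b2,right)", "free(left)", "robot_in(rmB)"]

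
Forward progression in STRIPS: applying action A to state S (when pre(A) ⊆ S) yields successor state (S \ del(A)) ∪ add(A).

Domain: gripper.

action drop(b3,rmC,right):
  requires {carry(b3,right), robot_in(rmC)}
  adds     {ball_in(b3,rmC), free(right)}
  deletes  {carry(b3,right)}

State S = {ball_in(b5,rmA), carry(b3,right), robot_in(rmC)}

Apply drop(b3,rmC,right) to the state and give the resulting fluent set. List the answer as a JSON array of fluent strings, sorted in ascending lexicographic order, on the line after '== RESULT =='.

Progress:
  pre ⊆ S: {carry(b3,right), robot_in(rmC)} ⊆ S  — applicable
  S \ del = {ball_in(b5,rmA), robot_in(rmC)}
  ∪ add   = {ball_in(b3,rmC), ball_in(b5,rmA), free(right), robot_in(rmC)}

== RESULT ==
["ball_in(b3,rmC)", "ball_in(b5,rmA)", "free(right)", "robot_in(rmC)"]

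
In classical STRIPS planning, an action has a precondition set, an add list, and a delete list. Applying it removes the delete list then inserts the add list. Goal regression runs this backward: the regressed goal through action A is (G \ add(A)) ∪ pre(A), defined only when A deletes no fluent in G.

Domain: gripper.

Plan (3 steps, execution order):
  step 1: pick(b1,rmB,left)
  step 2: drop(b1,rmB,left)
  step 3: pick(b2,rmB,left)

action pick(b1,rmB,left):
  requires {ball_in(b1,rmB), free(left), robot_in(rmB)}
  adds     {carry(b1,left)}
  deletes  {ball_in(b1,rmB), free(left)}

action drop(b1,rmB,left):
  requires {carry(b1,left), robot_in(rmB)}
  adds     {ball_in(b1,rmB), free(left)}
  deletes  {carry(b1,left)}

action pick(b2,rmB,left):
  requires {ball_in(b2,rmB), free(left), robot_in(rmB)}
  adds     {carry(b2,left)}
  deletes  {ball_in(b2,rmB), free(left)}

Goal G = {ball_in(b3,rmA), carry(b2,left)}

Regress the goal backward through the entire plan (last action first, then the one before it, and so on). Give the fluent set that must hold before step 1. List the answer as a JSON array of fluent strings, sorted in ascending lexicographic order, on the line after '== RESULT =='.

Work backward from the goal:
  through step 3 (pick(b2,rmB,left)): drop {carry(b2,left)}, keep {ball_in(b3,rmA)}, require {ball_in(b2,rmB), free(left), robot_in(rmB)}
    → {ball_in(b2,rmB), ball_in(b3,rmA), free(left), robot_in(rmB)}
  through step 2 (drop(b1,rmB,left)): drop {free(left)}, keep {ball_in(b2,rmB), ball_in(b3,rmA), robot_in(rmB)}, require {carry(b1,left), robot_in(rmB)}
    → {ball_in(b2,rmB), ball_in(b3,rmA), carry(b1,left), robot_in(rmB)}
  through step 1 (pick(b1,rmB,left)): drop {carry(b1,left)}, keep {ball_in(b2,rmB), ball_in(b3,rmA), robot_in(rmB)}, require {ball_in(b1,rmB), free(left), robot_in(rmB)}
    → {ball_in(b1,rmB), ball_in(b2,rmB), ball_in(b3,rmA), free(left), robot_in(rmB)}

== RESULT ==
["ball_in(b1,rmB)", "ball_in(b2,rmB)", "ball_in(b3,rmA)", "free(left)", "robot_in(rmB)"]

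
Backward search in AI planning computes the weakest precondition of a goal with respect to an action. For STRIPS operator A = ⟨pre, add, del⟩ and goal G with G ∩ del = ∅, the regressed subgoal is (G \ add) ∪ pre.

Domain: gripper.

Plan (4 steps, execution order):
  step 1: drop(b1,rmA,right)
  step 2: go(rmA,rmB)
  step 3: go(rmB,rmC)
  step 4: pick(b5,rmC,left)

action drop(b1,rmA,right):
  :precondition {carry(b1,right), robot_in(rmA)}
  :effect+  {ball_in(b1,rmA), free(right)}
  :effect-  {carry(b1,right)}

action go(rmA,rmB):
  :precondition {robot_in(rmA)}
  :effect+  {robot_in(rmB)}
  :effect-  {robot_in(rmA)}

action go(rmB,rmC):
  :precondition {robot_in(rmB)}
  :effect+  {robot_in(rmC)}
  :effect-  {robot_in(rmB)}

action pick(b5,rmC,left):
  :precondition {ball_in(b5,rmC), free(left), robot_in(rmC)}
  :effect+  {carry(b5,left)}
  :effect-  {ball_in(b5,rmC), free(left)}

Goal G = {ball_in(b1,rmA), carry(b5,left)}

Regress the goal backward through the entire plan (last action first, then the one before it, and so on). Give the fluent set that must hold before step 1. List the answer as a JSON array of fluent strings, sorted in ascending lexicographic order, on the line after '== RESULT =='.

Regress step by step:
  through step 4 (pick(b5,rmC,left)): drop {carry(b5,left)}, keep {ball_in(b1,rmA)}, require {ball_in(b5,rmC), free(left), robot_in(rmC)}
    → {ball_in(b1,rmA), ball_in(b5,rmC), free(left), robot_in(rmC)}
  through step 3 (go(rmB,rmC)): drop {robot_in(rmC)}, keep {ball_in(b1,rmA), ball_in(b5,rmC), free(left)}, require {robot_in(rmB)}
    → {ball_in(b1,rmA), ball_in(b5,rmC), free(left), robot_in(rmB)}
  through step 2 (go(rmA,rmB)): drop {robot_in(rmB)}, keep {ball_in(b1,rmA), ball_in(b5,rmC), free(left)}, require {robot_in(rmA)}
    → {ball_in(b1,rmA), ball_in(b5,rmC), free(left), robot_in(rmA)}
  through step 1 (drop(b1,rmA,right)): drop {ball_in(b1,rmA)}, keep {ball_in(b5,rmC), free(left), robot_in(rmA)}, require {carry(b1,right), robot_in(rmA)}
    → {ball_in(b5,rmC), carry(b1,right), free(left), robot_in(rmA)}

== RESULT ==
["ball_in(b5,rmC)", "carry(b1,right)", "free(left)", "robot_in(rmA)"]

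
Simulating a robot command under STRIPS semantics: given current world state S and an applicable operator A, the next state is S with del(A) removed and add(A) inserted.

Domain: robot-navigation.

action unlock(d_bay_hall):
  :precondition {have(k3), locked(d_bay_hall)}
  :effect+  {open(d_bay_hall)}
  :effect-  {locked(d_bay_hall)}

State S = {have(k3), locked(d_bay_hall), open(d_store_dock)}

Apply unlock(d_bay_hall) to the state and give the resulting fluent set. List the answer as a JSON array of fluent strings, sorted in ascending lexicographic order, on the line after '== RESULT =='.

Progress:
  pre ⊆ S: {have(k3), locked(d_bay_hall)} ⊆ S  — applicable
  S \ del = {have(k3), open(d_store_dock)}
  ∪ add   = {have(k3), open(d_bay_hall), open(d_store_dock)}

== RESULT ==
["have(k3)", "open(d_bay_hall)", "open(d_store_dock)"]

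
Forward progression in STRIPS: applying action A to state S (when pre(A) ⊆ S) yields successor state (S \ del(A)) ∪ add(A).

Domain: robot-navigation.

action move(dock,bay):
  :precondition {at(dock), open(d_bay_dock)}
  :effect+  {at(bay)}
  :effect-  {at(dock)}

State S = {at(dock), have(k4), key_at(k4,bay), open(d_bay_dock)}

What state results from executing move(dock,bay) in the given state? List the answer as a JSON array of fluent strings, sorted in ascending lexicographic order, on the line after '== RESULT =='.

Compute (S \ del) ∪ add:
  pre ⊆ S: {at(dock), open(d_bay_dock)} ⊆ S  — applicable
  S \ del = {have(k4), key_at(k4,bay), open(d_bay_dock)}
  ∪ add   = {at(bay), have(k4), key_at(k4,bay), open(d_bay_dock)}

== RESULT ==
["at(bay)", "have(k4)", "key_at(k4,bay)", "open(d_bay_dock)"]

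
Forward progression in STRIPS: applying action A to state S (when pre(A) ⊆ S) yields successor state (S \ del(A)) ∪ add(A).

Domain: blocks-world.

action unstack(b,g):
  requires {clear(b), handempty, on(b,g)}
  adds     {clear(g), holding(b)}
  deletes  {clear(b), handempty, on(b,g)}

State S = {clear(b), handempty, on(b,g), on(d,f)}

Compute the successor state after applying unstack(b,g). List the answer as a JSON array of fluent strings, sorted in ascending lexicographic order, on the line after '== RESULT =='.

Compute (S \ del) ∪ add:
  pre ⊆ S: {clear(b), handempty, on(b,g)} ⊆ S  — applicable
  S \ del = {on(d,f)}
  ∪ add   = {clear(g), holding(b), on(d,f)}

== RESULT ==
["clear(g)", "holding(b)", "on(d,f)"]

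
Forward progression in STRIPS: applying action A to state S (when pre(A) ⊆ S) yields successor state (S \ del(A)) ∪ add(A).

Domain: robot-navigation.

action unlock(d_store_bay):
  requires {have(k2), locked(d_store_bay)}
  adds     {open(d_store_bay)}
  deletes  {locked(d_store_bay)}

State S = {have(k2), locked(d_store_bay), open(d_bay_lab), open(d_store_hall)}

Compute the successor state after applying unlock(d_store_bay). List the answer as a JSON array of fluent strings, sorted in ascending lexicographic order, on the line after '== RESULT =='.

Progress:
  pre ⊆ S: {have(k2), locked(d_store_bay)} ⊆ S  — applicable
  S \ del = {have(k2), open(d_bay_lab), open(d_store_hall)}
  ∪ add   = {have(k2), open(d_bay_lab), open(d_store_bay), open(d_store_hall)}

== RESULT ==
["have(k2)", "open(d_bay_lab)", "open(d_store_bay)", "open(d_store_hall)"]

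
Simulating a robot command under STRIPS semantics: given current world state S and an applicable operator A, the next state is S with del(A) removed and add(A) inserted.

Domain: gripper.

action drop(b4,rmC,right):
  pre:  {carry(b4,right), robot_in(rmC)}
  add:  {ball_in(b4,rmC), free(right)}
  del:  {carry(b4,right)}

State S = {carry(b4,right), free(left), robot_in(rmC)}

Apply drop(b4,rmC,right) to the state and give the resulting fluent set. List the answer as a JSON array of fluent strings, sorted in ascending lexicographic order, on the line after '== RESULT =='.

Compute (S \ del) ∪ add:
  pre ⊆ S: {carry(b4,right), robot_in(rmC)} ⊆ S  — applicable
  S \ del = {free(left), robot_in(rmC)}
  ∪ add   = {ball_in(b4,rmC), free(left), free(right), robot_in(rmC)}

== RESULT ==
["ball_in(b4,rmC)", "free(left)", "free(right)", "robot_in(rmC)"]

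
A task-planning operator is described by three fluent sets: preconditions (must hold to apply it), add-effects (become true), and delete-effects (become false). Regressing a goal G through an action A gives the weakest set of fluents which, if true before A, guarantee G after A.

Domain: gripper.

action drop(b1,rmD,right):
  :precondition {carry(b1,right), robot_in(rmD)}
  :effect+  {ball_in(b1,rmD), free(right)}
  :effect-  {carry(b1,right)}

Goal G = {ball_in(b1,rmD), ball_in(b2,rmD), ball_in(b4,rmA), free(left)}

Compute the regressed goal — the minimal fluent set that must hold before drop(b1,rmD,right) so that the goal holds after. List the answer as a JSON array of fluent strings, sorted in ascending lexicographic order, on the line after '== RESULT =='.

Compute (G \ add) ∪ pre:
  G ∩ del = {}  (empty — regression defined)
  G \ add = {ball_in(b1,rmD), ball_in(b2,rmD), ball_in(b4,rmA), free(left)} \ {ball_in(b1,rmD), free(right)} = {ball_in(b2,rmD), ball_in(b4,rmA), free(left)}
  ∪ pre   = {ball_in(b2,rmD), ball_in(b4,rmA), free(left)} ∪ {carry(b1,right), robot_in(rmD)}
          = {ball_in(b2,rmD), ball_in(b4,rmA), carry(b1,right), free(left), robot_in(rmD)}

== RESULT ==
["ball_in(b2,rmD)", "ball_in(b4,rmA)", "carry(b1,right)", "free(left)", "robot_in(rmD)"]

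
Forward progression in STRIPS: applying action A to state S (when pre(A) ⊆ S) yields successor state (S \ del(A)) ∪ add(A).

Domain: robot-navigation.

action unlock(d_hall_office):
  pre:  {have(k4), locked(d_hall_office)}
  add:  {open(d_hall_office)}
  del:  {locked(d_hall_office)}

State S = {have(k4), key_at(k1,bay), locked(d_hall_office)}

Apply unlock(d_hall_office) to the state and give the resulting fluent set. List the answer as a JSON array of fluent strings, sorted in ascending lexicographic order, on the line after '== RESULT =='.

Progress:
  pre ⊆ S: {have(k4), locked(d_hall_office)} ⊆ S  — applicable
  S \ del = {have(k4), key_at(k1,bay)}
  ∪ add   = {have(k4), key_at(k1,bay), open(d_hall_office)}

== RESULT ==
["have(k4)", "key_at(k1,bay)", "open(d_hall_office)"]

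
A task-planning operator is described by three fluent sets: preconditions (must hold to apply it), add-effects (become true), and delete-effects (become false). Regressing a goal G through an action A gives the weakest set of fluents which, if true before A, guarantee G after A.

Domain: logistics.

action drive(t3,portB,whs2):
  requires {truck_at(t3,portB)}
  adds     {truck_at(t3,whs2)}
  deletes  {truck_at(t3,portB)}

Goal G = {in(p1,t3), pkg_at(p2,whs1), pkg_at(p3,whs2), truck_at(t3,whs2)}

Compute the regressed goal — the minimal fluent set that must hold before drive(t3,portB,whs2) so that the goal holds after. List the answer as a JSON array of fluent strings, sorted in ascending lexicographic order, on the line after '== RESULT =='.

Compute (G \ add) ∪ pre:
  G ∩ del = {}  (empty — regression defined)
  G \ add = {in(p1,t3), pkg_at(p2,whs1), pkg_at(p3,whs2), truck_at(t3,whs2)} \ {truck_at(t3,whs2)} = {in(p1,t3), pkg_at(p2,whs1), pkg_at(p3,whs2)}
  ∪ pre   = {in(p1,t3), pkg_at(p2,whs1), pkg_at(p3,whs2)} ∪ {truck_at(t3,portB)}
          = {in(p1,t3), pkg_at(p2,whs1), pkg_at(p3,whs2), truck_at(t3,portB)}

== RESULT ==
["in(p1,t3)", "pkg_at(p2,whs1)", "pkg_at(p3,whs2)", "truck_at(t3,portB)"]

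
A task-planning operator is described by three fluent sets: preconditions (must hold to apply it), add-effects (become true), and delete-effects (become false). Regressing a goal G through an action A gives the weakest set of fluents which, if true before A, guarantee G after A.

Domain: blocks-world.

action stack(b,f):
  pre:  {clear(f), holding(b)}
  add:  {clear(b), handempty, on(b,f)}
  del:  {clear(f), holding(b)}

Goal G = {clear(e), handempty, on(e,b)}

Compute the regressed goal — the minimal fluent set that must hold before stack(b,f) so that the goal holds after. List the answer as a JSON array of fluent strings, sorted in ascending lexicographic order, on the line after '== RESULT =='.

Compute (G \ add) ∪ pre:
  G ∩ del = {}  (empty — regression defined)
  G \ add = {clear(e), handempty, on(e,b)} \ {clear(b), handempty, on(b,f)} = {clear(e), on(e,b)}
  ∪ pre   = {clear(e), on(e,b)} ∪ {clear(f), holding(b)}
          = {clear(e), clear(f), holding(b), on(e,b)}

== RESULT ==
["clear(e)", "clear(f)", "holding(b)", "on(e,b)"]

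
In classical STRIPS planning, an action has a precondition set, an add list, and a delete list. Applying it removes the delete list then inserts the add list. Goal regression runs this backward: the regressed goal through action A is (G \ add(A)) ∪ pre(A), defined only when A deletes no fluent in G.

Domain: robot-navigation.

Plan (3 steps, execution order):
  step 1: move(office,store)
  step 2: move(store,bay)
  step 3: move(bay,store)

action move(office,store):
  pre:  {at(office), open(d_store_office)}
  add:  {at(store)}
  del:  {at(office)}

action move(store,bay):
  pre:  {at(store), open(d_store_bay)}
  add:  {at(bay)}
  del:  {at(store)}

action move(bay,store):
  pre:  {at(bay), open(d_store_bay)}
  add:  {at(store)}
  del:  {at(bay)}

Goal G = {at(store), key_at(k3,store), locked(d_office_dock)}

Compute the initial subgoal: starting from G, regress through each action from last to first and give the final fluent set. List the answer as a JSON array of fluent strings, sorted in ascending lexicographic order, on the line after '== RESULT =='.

Regress step by step:
  through step 3 (move(bay,store)): drop {at(store)}, keep {key_at(k3,store), locked(d_office_dock)}, require {at(bay), open(d_store_bay)}
    → {at(bay), key_at(k3,store), locked(d_office_dock), open(d_store_bay)}
  through step 2 (move(store,bay)): drop {at(bay)}, keep {key_at(k3,store), locked(d_office_dock), open(d_store_bay)}, require {at(store), open(d_store_bay)}
    → {at(store), key_at(k3,store), locked(d_office_dock), open(d_store_bay)}
  through step 1 (move(office,store)): drop {at(store)}, keep {key_at(k3,store), locked(d_office_dock), open(d_store_bay)}, require {at(office), open(d_store_office)}
    → {at(office), key_at(k3,store), locked(d_office_dock), open(d_store_bay), open(d_store_office)}

== RESULT ==
["at(office)", "key_at(k3,store)", "locked(d_office_dock)", "open(d_store_bay)", "open(d_store_office)"]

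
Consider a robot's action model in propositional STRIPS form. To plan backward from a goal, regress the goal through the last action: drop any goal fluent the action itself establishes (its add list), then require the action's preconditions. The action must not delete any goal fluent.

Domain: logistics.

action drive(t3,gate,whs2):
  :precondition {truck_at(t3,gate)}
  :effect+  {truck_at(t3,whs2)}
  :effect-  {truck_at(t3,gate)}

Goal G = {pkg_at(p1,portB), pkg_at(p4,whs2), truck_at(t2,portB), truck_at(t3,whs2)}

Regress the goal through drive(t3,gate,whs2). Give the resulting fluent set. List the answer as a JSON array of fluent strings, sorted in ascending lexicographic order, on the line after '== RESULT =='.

Compute (G \ add) ∪ pre:
  G ∩ del = {}  (empty — regression defined)
  G \ add = {pkg_at(p1,portB), pkg_at(p4,whs2), truck_at(t2,portB), truck_at(t3,whs2)} \ {truck_at(t3,whs2)} = {pkg_at(p1,portB), pkg_at(p4,whs2), truck_at(t2,portB)}
  ∪ pre   = {pkg_at(p1,portB), pkg_at(p4,whs2), truck_at(t2,portB)} ∪ {truck_at(t3,gate)}
          = {pkg_at(p1,portB), pkg_at(p4,whs2), truck_at(t2,portB), truck_at(t3,gate)}

== RESULT ==
["pkg_at(p1,portB)", "pkg_at(p4,whs2)", "truck_at(t2,portB)", "truck_at(t3,gate)"]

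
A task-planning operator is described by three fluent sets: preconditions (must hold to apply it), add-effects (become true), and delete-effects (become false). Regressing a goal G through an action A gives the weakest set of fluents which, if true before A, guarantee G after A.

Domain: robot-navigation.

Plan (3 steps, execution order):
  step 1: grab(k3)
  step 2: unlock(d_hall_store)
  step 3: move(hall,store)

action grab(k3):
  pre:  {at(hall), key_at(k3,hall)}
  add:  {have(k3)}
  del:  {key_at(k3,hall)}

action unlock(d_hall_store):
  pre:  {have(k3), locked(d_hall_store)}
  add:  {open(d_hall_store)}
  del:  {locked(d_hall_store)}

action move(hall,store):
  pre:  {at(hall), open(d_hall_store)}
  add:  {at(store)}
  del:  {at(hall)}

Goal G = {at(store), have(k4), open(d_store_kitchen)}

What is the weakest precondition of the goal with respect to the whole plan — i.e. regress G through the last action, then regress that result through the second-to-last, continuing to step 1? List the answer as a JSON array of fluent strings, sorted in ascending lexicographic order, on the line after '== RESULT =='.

Regress step by step:
  through step 3 (move(hall,store)): drop {at(store)}, keep {have(k4), open(d_store_kitchen)}, require {at(hall), open(d_hall_store)}
    → {at(hall), have(k4), open(d_hall_store), open(d_store_kitchen)}
  through step 2 (unlock(d_hall_store)): drop {open(d_hall_store)}, keep {at(hall), have(k4), open(d_store_kitchen)}, require {have(k3), locked(d_hall_store)}
    → {at(hall), have(k3), have(k4), locked(d_hall_store), open(d_store_kitchen)}
  through step 1 (grab(k3)): drop {have(k3)}, keep {at(hall), have(k4), locked(d_hall_store), open(d_store_kitchen)}, require {at(hall), key_at(k3,hall)}
    → {at(hall), have(k4), key_at(k3,hall), locked(d_hall_store), open(d_store_kitchen)}

== RESULT ==
["at(hall)", "have(k4)", "key_at(k3,hall)", "locked(d_hall_store)", "open(d_store_kitchen)"]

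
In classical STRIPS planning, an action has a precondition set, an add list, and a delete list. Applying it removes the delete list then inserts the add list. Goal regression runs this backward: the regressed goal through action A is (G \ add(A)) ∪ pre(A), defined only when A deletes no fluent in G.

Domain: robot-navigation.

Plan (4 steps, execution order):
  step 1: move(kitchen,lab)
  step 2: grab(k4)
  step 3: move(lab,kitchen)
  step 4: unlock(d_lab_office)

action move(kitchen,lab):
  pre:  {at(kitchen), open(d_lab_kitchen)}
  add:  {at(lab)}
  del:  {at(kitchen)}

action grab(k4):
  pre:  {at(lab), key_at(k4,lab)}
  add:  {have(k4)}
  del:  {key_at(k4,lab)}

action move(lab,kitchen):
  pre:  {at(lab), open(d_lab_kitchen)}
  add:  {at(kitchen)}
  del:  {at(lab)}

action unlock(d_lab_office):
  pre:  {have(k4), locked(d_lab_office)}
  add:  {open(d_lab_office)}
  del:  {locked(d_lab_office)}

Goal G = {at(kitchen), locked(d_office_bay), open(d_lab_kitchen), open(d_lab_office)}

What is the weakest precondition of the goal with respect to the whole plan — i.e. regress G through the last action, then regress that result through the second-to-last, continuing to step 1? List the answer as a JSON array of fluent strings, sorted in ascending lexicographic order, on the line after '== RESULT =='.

Work backward from the goal:
  through step 4 (unlock(d_lab_office)): drop {open(d_lab_office)}, keep {at(kitchen), locked(d_office_bay), open(d_lab_kitchen)}, require {have(k4), locked(d_lab_office)}
    → {at(kitchen), have(k4), locked(d_lab_office), locked(d_office_bay), open(d_lab_kitchen)}
  through step 3 (move(lab,kitchen)): drop {at(kitchen)}, keep {have(k4), locked(d_lab_office), locked(d_office_bay), open(d_lab_kitchen)}, require {at(lab), open(d_lab_kitchen)}
    → {at(lab), have(k4), locked(d_lab_office), locked(d_office_bay), open(d_lab_kitchen)}
  through step 2 (grab(k4)): drop {have(k4)}, keep {at(lab), locked(d_lab_office), locked(d_office_bay), open(d_lab_kitchen)}, require {at(lab), key_at(k4,lab)}
    → {at(lab), key_at(k4,lab), locked(d_lab_office), locked(d_office_bay), open(d_lab_kitchen)}
  through step 1 (move(kitchen,lab)): drop {at(lab)}, keep {key_at(k4,lab), locked(d_lab_office), locked(d_office_bay), open(d_lab_kitchen)}, require {at(kitchen), open(d_lab_kitchen)}
    → {at(kitchen), key_at(k4,lab), locked(d_lab_office), locked(d_office_bay), open(d_lab_kitchen)}

== RESULT ==
["at(kitchen)", "key_at(k4,lab)", "locked(d_lab_office)", "locked(d_office_bay)", "open(d_lab_kitchen)"]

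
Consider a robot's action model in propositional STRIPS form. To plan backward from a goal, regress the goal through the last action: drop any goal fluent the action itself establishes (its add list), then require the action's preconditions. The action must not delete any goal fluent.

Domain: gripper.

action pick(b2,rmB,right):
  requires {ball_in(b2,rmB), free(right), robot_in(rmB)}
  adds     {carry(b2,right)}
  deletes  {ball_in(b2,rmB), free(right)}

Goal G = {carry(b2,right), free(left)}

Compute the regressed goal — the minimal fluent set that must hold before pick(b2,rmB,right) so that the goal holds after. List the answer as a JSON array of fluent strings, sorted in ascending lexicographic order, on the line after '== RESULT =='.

Compute (G \ add) ∪ pre:
  G ∩ del = {}  (empty — regression defined)
  G \ add = {carry(b2,right), free(left)} \ {carry(b2,right)} = {free(left)}
  ∪ pre   = {free(left)} ∪ {ball_in(b2,rmB), free(right), robot_in(rmB)}
          = {ball_in(b2,rmB), free(left), free(right), robot_in(rmB)}

== RESULT ==
["ball_in(b2,rmB)", "free(left)", "free(right)", "robot_in(rmB)"]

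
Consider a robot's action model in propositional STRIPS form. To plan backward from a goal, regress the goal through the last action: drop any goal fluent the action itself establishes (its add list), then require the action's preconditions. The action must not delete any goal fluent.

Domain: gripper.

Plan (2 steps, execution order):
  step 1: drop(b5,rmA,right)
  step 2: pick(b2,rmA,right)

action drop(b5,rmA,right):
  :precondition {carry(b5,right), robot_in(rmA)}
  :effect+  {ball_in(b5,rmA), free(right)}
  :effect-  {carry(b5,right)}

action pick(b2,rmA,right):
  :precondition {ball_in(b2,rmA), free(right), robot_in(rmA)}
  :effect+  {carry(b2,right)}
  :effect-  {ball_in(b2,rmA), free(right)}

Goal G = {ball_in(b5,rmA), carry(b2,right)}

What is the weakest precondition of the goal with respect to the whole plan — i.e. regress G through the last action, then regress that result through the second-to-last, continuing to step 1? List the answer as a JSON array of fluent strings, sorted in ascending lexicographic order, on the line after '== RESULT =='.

Work backward from the goal:
  through step 2 (pick(b2,rmA,right)): drop {carry(b2,right)}, keep {ball_in(b5,rmA)}, require {ball_in(b2,rmA), free(right), robot_in(rmA)}
    → {ball_in(b2,rmA), ball_in(b5,rmA), free(right), robot_in(rmA)}
  through step 1 (drop(b5,rmA,right)): drop {ball_in(b5,rmA), free(right)}, keep {ball_in(b2,rmA), robot_in(rmA)}, require {carry(b5,right), robot_in(rmA)}
    → {ball_in(b2,rmA), carry(b5,right), robot_in(rmA)}

== RESULT ==
["ball_in(b2,rmA)", "carry(b5,right)", "robot_in(rmA)"]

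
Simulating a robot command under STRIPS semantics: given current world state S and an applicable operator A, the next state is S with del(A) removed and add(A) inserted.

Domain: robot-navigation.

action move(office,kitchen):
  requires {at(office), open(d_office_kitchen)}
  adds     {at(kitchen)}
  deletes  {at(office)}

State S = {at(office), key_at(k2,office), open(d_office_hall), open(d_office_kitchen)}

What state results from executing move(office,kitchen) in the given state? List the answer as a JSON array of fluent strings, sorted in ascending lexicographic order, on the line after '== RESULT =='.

Compute (S \ del) ∪ add:
  pre ⊆ S: {at(office), open(d_office_kitchen)} ⊆ S  — applicable
  S \ del = {key_at(k2,office), open(d_office_hall), open(d_office_kitchen)}
  ∪ add   = {at(kitchen), key_at(k2,office), open(d_office_hall), open(d_office_kitchen)}

== RESULT ==
["at(kitchen)", "key_at(k2,office)", "open(d_office_hall)", "open(d_office_kitchen)"]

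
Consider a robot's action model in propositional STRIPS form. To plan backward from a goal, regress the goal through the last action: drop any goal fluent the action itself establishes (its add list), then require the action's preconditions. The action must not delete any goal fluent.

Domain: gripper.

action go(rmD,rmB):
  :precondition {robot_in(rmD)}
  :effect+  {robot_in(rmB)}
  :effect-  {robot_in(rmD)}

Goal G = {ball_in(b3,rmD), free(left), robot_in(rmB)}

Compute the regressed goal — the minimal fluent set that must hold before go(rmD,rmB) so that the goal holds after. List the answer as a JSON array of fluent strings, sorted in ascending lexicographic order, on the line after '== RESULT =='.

Compute (G \ add) ∪ pre:
  G ∩ del = {}  (empty — regression defined)
  G \ add = {ball_in(b3,rmD), free(left), robot_in(rmB)} \ {robot_in(rmB)} = {ball_in(b3,rmD), free(left)}
  ∪ pre   = {ball_in(b3,rmD), free(left)} ∪ {robot_in(rmD)}
          = {ball_in(b3,rmD), free(left), robot_in(rmD)}

== RESULT ==
["ball_in(b3,rmD)", "free(left)", "robot_in(rmD)"]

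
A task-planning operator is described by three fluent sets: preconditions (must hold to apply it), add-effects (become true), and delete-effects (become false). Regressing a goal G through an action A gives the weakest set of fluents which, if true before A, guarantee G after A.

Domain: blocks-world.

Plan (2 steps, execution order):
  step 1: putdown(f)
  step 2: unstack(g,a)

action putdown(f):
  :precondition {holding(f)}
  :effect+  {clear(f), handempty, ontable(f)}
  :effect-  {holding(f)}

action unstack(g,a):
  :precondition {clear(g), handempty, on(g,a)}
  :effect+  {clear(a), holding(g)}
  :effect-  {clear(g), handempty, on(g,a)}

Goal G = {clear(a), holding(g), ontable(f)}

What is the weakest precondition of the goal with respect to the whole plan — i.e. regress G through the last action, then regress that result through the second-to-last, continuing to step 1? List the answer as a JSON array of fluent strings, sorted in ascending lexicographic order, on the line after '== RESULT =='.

Regress step by step:
  through step 2 (unstack(g,a)): drop {clear(a), holding(g)}, keep {ontable(f)}, require {clear(g), handempty, on(g,a)}
    → {clear(g), handempty, on(g,a), ontable(f)}
  through step 1 (putdown(f)): drop {handempty, ontable(f)}, keep {clear(g), on(g,a)}, require {holding(f)}
    → {clear(g), holding(f), on(g,a)}

== RESULT ==
["clear(g)", "holding(f)", "on(g,a)"]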